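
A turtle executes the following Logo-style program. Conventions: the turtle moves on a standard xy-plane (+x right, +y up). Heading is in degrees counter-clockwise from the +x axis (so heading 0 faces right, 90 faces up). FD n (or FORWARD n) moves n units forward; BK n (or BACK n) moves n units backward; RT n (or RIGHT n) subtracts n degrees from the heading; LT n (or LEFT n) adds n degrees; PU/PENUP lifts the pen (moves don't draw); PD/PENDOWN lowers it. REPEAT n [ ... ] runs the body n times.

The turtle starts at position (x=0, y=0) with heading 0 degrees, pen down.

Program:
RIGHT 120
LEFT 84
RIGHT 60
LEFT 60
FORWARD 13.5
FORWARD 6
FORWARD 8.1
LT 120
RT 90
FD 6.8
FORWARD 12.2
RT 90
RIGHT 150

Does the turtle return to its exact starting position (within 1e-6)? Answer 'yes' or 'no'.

Executing turtle program step by step:
Start: pos=(0,0), heading=0, pen down
RT 120: heading 0 -> 240
LT 84: heading 240 -> 324
RT 60: heading 324 -> 264
LT 60: heading 264 -> 324
FD 13.5: (0,0) -> (10.922,-7.935) [heading=324, draw]
FD 6: (10.922,-7.935) -> (15.776,-11.462) [heading=324, draw]
FD 8.1: (15.776,-11.462) -> (22.329,-16.223) [heading=324, draw]
LT 120: heading 324 -> 84
RT 90: heading 84 -> 354
FD 6.8: (22.329,-16.223) -> (29.092,-16.934) [heading=354, draw]
FD 12.2: (29.092,-16.934) -> (41.225,-18.209) [heading=354, draw]
RT 90: heading 354 -> 264
RT 150: heading 264 -> 114
Final: pos=(41.225,-18.209), heading=114, 5 segment(s) drawn

Start position: (0, 0)
Final position: (41.225, -18.209)
Distance = 45.067; >= 1e-6 -> NOT closed

Answer: no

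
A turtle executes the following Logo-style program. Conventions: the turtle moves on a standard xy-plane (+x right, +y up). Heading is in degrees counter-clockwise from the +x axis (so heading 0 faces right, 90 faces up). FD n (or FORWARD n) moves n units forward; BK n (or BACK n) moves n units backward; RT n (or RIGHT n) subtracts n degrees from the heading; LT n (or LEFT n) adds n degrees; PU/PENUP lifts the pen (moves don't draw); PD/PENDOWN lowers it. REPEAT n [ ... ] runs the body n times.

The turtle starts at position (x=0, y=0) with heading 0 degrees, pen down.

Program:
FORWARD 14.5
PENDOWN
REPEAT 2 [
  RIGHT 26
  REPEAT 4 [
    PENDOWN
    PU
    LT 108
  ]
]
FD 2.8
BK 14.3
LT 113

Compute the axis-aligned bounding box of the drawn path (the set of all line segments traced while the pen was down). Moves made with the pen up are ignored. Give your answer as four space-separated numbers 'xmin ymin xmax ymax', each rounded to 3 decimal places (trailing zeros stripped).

Executing turtle program step by step:
Start: pos=(0,0), heading=0, pen down
FD 14.5: (0,0) -> (14.5,0) [heading=0, draw]
PD: pen down
REPEAT 2 [
  -- iteration 1/2 --
  RT 26: heading 0 -> 334
  REPEAT 4 [
    -- iteration 1/4 --
    PD: pen down
    PU: pen up
    LT 108: heading 334 -> 82
    -- iteration 2/4 --
    PD: pen down
    PU: pen up
    LT 108: heading 82 -> 190
    -- iteration 3/4 --
    PD: pen down
    PU: pen up
    LT 108: heading 190 -> 298
    -- iteration 4/4 --
    PD: pen down
    PU: pen up
    LT 108: heading 298 -> 46
  ]
  -- iteration 2/2 --
  RT 26: heading 46 -> 20
  REPEAT 4 [
    -- iteration 1/4 --
    PD: pen down
    PU: pen up
    LT 108: heading 20 -> 128
    -- iteration 2/4 --
    PD: pen down
    PU: pen up
    LT 108: heading 128 -> 236
    -- iteration 3/4 --
    PD: pen down
    PU: pen up
    LT 108: heading 236 -> 344
    -- iteration 4/4 --
    PD: pen down
    PU: pen up
    LT 108: heading 344 -> 92
  ]
]
FD 2.8: (14.5,0) -> (14.402,2.798) [heading=92, move]
BK 14.3: (14.402,2.798) -> (14.901,-11.493) [heading=92, move]
LT 113: heading 92 -> 205
Final: pos=(14.901,-11.493), heading=205, 1 segment(s) drawn

Segment endpoints: x in {0, 14.5}, y in {0}
xmin=0, ymin=0, xmax=14.5, ymax=0

Answer: 0 0 14.5 0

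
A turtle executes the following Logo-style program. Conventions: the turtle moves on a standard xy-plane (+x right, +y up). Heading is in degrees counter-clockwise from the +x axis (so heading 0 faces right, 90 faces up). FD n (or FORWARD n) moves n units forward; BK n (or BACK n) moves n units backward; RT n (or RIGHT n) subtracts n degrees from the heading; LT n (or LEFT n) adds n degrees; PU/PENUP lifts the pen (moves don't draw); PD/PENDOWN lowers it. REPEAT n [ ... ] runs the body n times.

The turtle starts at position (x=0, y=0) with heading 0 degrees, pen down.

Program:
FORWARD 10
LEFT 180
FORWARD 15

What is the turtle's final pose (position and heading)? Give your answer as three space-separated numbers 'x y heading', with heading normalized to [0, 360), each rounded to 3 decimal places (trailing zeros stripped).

Answer: -5 0 180

Derivation:
Executing turtle program step by step:
Start: pos=(0,0), heading=0, pen down
FD 10: (0,0) -> (10,0) [heading=0, draw]
LT 180: heading 0 -> 180
FD 15: (10,0) -> (-5,0) [heading=180, draw]
Final: pos=(-5,0), heading=180, 2 segment(s) drawn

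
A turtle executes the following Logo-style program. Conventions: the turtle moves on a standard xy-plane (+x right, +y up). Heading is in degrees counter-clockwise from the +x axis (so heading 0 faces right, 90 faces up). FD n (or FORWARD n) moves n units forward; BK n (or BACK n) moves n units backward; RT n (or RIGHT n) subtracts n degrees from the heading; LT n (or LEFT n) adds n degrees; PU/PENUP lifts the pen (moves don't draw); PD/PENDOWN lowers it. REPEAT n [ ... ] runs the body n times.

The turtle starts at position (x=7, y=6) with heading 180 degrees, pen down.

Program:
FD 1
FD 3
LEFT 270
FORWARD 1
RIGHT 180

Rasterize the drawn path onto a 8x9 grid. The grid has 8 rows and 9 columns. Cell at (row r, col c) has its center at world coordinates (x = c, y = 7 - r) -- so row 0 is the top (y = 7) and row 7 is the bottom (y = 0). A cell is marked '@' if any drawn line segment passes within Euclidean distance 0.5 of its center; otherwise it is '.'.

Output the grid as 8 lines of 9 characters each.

Answer: ...@.....
...@@@@@.
.........
.........
.........
.........
.........
.........

Derivation:
Segment 0: (7,6) -> (6,6)
Segment 1: (6,6) -> (3,6)
Segment 2: (3,6) -> (3,7)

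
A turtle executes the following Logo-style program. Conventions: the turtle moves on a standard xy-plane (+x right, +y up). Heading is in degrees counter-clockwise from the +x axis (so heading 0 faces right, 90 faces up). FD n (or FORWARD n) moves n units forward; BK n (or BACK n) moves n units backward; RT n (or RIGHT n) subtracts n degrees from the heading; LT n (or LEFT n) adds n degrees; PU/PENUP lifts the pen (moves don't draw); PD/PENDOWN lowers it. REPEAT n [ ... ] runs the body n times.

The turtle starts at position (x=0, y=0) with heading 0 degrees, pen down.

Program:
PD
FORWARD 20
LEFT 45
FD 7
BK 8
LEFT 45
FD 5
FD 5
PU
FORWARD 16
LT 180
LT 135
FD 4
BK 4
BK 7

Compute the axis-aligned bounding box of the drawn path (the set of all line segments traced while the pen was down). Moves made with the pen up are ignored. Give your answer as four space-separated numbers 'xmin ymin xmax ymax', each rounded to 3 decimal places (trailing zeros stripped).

Executing turtle program step by step:
Start: pos=(0,0), heading=0, pen down
PD: pen down
FD 20: (0,0) -> (20,0) [heading=0, draw]
LT 45: heading 0 -> 45
FD 7: (20,0) -> (24.95,4.95) [heading=45, draw]
BK 8: (24.95,4.95) -> (19.293,-0.707) [heading=45, draw]
LT 45: heading 45 -> 90
FD 5: (19.293,-0.707) -> (19.293,4.293) [heading=90, draw]
FD 5: (19.293,4.293) -> (19.293,9.293) [heading=90, draw]
PU: pen up
FD 16: (19.293,9.293) -> (19.293,25.293) [heading=90, move]
LT 180: heading 90 -> 270
LT 135: heading 270 -> 45
FD 4: (19.293,25.293) -> (22.121,28.121) [heading=45, move]
BK 4: (22.121,28.121) -> (19.293,25.293) [heading=45, move]
BK 7: (19.293,25.293) -> (14.343,20.343) [heading=45, move]
Final: pos=(14.343,20.343), heading=45, 5 segment(s) drawn

Segment endpoints: x in {0, 19.293, 20, 24.95}, y in {-0.707, 0, 4.293, 4.95, 9.293}
xmin=0, ymin=-0.707, xmax=24.95, ymax=9.293

Answer: 0 -0.707 24.95 9.293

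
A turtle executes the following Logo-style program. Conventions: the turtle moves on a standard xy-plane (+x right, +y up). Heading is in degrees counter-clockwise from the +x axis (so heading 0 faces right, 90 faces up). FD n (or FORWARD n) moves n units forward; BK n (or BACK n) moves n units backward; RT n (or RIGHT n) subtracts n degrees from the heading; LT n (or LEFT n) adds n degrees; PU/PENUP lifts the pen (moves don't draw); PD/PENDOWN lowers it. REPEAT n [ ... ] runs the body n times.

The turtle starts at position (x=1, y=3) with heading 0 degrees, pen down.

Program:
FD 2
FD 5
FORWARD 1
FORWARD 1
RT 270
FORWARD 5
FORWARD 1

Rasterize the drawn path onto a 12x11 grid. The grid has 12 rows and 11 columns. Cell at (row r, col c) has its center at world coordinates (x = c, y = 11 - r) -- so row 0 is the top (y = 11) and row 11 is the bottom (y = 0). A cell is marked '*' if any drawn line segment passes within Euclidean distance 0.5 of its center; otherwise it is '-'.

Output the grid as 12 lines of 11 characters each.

Segment 0: (1,3) -> (3,3)
Segment 1: (3,3) -> (8,3)
Segment 2: (8,3) -> (9,3)
Segment 3: (9,3) -> (10,3)
Segment 4: (10,3) -> (10,8)
Segment 5: (10,8) -> (10,9)

Answer: -----------
-----------
----------*
----------*
----------*
----------*
----------*
----------*
-**********
-----------
-----------
-----------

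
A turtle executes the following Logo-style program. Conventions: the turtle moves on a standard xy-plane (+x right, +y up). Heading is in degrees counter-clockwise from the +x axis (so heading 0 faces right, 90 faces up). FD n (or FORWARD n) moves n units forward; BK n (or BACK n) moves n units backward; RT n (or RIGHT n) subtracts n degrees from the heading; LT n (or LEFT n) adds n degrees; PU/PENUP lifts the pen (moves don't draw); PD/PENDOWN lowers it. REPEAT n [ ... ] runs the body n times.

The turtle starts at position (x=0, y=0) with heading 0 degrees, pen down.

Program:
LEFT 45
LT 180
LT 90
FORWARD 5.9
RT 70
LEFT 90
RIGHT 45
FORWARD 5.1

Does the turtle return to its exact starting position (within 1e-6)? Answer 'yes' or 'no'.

Executing turtle program step by step:
Start: pos=(0,0), heading=0, pen down
LT 45: heading 0 -> 45
LT 180: heading 45 -> 225
LT 90: heading 225 -> 315
FD 5.9: (0,0) -> (4.172,-4.172) [heading=315, draw]
RT 70: heading 315 -> 245
LT 90: heading 245 -> 335
RT 45: heading 335 -> 290
FD 5.1: (4.172,-4.172) -> (5.916,-8.964) [heading=290, draw]
Final: pos=(5.916,-8.964), heading=290, 2 segment(s) drawn

Start position: (0, 0)
Final position: (5.916, -8.964)
Distance = 10.741; >= 1e-6 -> NOT closed

Answer: no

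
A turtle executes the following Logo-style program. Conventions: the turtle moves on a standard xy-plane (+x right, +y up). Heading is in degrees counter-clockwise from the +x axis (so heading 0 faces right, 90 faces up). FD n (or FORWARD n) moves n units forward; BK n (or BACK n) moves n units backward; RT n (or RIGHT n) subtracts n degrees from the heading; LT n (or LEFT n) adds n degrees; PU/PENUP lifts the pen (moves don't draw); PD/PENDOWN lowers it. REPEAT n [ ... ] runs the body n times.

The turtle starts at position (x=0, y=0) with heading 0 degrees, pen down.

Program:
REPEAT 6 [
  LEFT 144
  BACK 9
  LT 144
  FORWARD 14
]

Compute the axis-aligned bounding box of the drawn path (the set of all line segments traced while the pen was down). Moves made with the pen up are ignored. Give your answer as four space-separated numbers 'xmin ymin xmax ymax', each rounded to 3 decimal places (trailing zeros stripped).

Executing turtle program step by step:
Start: pos=(0,0), heading=0, pen down
REPEAT 6 [
  -- iteration 1/6 --
  LT 144: heading 0 -> 144
  BK 9: (0,0) -> (7.281,-5.29) [heading=144, draw]
  LT 144: heading 144 -> 288
  FD 14: (7.281,-5.29) -> (11.607,-18.605) [heading=288, draw]
  -- iteration 2/6 --
  LT 144: heading 288 -> 72
  BK 9: (11.607,-18.605) -> (8.826,-27.164) [heading=72, draw]
  LT 144: heading 72 -> 216
  FD 14: (8.826,-27.164) -> (-2.5,-35.393) [heading=216, draw]
  -- iteration 3/6 --
  LT 144: heading 216 -> 0
  BK 9: (-2.5,-35.393) -> (-11.5,-35.393) [heading=0, draw]
  LT 144: heading 0 -> 144
  FD 14: (-11.5,-35.393) -> (-22.826,-27.164) [heading=144, draw]
  -- iteration 4/6 --
  LT 144: heading 144 -> 288
  BK 9: (-22.826,-27.164) -> (-25.607,-18.605) [heading=288, draw]
  LT 144: heading 288 -> 72
  FD 14: (-25.607,-18.605) -> (-21.281,-5.29) [heading=72, draw]
  -- iteration 5/6 --
  LT 144: heading 72 -> 216
  BK 9: (-21.281,-5.29) -> (-14,0) [heading=216, draw]
  LT 144: heading 216 -> 0
  FD 14: (-14,0) -> (0,0) [heading=0, draw]
  -- iteration 6/6 --
  LT 144: heading 0 -> 144
  BK 9: (0,0) -> (7.281,-5.29) [heading=144, draw]
  LT 144: heading 144 -> 288
  FD 14: (7.281,-5.29) -> (11.607,-18.605) [heading=288, draw]
]
Final: pos=(11.607,-18.605), heading=288, 12 segment(s) drawn

Segment endpoints: x in {-25.607, -22.826, -21.281, -14, -11.5, -2.5, 0, 0, 7.281, 7.281, 8.826, 11.607, 11.607}, y in {-35.393, -35.393, -27.164, -27.164, -18.605, -18.605, -18.605, -5.29, -5.29, -5.29, 0, 0, 0}
xmin=-25.607, ymin=-35.393, xmax=11.607, ymax=0

Answer: -25.607 -35.393 11.607 0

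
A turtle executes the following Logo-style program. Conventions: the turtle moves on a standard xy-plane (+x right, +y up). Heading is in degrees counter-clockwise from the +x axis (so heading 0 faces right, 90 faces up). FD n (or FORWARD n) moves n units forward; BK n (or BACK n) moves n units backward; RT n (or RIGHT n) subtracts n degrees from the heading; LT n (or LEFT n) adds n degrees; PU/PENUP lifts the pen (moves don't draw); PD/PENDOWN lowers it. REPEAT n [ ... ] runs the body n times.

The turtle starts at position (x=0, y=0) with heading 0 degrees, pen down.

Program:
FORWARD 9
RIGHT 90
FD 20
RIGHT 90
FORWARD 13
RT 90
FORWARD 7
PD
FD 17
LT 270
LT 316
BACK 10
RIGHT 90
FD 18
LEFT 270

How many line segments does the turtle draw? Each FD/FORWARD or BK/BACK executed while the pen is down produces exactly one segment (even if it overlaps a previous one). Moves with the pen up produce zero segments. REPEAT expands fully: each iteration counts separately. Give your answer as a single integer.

Answer: 7

Derivation:
Executing turtle program step by step:
Start: pos=(0,0), heading=0, pen down
FD 9: (0,0) -> (9,0) [heading=0, draw]
RT 90: heading 0 -> 270
FD 20: (9,0) -> (9,-20) [heading=270, draw]
RT 90: heading 270 -> 180
FD 13: (9,-20) -> (-4,-20) [heading=180, draw]
RT 90: heading 180 -> 90
FD 7: (-4,-20) -> (-4,-13) [heading=90, draw]
PD: pen down
FD 17: (-4,-13) -> (-4,4) [heading=90, draw]
LT 270: heading 90 -> 0
LT 316: heading 0 -> 316
BK 10: (-4,4) -> (-11.193,10.947) [heading=316, draw]
RT 90: heading 316 -> 226
FD 18: (-11.193,10.947) -> (-23.697,-2.002) [heading=226, draw]
LT 270: heading 226 -> 136
Final: pos=(-23.697,-2.002), heading=136, 7 segment(s) drawn
Segments drawn: 7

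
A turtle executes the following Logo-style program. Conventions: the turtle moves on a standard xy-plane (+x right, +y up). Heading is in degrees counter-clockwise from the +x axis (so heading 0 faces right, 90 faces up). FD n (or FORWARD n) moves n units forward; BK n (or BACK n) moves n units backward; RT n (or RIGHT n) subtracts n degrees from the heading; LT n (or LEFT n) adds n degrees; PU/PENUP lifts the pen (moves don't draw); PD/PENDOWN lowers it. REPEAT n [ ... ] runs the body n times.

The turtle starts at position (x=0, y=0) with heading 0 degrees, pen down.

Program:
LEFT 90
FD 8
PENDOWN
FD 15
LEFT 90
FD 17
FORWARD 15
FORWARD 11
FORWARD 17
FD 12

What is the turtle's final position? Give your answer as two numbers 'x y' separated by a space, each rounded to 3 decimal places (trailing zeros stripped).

Executing turtle program step by step:
Start: pos=(0,0), heading=0, pen down
LT 90: heading 0 -> 90
FD 8: (0,0) -> (0,8) [heading=90, draw]
PD: pen down
FD 15: (0,8) -> (0,23) [heading=90, draw]
LT 90: heading 90 -> 180
FD 17: (0,23) -> (-17,23) [heading=180, draw]
FD 15: (-17,23) -> (-32,23) [heading=180, draw]
FD 11: (-32,23) -> (-43,23) [heading=180, draw]
FD 17: (-43,23) -> (-60,23) [heading=180, draw]
FD 12: (-60,23) -> (-72,23) [heading=180, draw]
Final: pos=(-72,23), heading=180, 7 segment(s) drawn

Answer: -72 23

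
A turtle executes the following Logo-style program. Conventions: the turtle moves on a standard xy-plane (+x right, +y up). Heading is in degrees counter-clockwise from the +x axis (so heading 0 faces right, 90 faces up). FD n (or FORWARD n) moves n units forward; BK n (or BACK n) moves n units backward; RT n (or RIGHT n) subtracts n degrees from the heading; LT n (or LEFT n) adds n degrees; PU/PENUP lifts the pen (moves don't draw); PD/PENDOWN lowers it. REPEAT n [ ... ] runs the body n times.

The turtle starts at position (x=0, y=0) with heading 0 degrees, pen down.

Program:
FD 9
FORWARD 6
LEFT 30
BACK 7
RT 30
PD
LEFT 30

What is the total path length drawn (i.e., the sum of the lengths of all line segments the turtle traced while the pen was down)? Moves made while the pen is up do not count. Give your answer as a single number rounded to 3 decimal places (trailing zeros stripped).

Executing turtle program step by step:
Start: pos=(0,0), heading=0, pen down
FD 9: (0,0) -> (9,0) [heading=0, draw]
FD 6: (9,0) -> (15,0) [heading=0, draw]
LT 30: heading 0 -> 30
BK 7: (15,0) -> (8.938,-3.5) [heading=30, draw]
RT 30: heading 30 -> 0
PD: pen down
LT 30: heading 0 -> 30
Final: pos=(8.938,-3.5), heading=30, 3 segment(s) drawn

Segment lengths:
  seg 1: (0,0) -> (9,0), length = 9
  seg 2: (9,0) -> (15,0), length = 6
  seg 3: (15,0) -> (8.938,-3.5), length = 7
Total = 22

Answer: 22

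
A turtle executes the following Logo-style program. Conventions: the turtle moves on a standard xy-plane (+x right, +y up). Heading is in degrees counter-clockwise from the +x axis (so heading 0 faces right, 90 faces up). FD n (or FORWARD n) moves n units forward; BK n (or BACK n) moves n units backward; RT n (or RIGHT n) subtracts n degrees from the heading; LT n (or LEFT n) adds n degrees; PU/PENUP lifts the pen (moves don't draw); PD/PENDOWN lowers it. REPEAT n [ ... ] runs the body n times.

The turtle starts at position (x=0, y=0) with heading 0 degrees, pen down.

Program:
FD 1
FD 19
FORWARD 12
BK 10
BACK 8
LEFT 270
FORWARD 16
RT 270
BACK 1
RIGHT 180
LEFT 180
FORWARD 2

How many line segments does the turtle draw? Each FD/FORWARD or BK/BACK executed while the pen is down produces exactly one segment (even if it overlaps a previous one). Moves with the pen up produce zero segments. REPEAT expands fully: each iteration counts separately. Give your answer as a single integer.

Answer: 8

Derivation:
Executing turtle program step by step:
Start: pos=(0,0), heading=0, pen down
FD 1: (0,0) -> (1,0) [heading=0, draw]
FD 19: (1,0) -> (20,0) [heading=0, draw]
FD 12: (20,0) -> (32,0) [heading=0, draw]
BK 10: (32,0) -> (22,0) [heading=0, draw]
BK 8: (22,0) -> (14,0) [heading=0, draw]
LT 270: heading 0 -> 270
FD 16: (14,0) -> (14,-16) [heading=270, draw]
RT 270: heading 270 -> 0
BK 1: (14,-16) -> (13,-16) [heading=0, draw]
RT 180: heading 0 -> 180
LT 180: heading 180 -> 0
FD 2: (13,-16) -> (15,-16) [heading=0, draw]
Final: pos=(15,-16), heading=0, 8 segment(s) drawn
Segments drawn: 8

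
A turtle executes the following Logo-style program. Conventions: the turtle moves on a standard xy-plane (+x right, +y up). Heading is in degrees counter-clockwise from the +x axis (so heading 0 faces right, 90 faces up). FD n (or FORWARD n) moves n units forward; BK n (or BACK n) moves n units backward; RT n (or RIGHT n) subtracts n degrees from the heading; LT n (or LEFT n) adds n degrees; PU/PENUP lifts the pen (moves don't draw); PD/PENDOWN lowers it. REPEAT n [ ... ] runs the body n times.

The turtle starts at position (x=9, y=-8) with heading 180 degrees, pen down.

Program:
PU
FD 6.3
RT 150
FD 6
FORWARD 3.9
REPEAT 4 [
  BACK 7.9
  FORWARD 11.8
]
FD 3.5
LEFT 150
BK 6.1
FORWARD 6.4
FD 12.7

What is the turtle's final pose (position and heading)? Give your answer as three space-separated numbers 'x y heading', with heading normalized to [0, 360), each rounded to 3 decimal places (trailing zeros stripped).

Executing turtle program step by step:
Start: pos=(9,-8), heading=180, pen down
PU: pen up
FD 6.3: (9,-8) -> (2.7,-8) [heading=180, move]
RT 150: heading 180 -> 30
FD 6: (2.7,-8) -> (7.896,-5) [heading=30, move]
FD 3.9: (7.896,-5) -> (11.274,-3.05) [heading=30, move]
REPEAT 4 [
  -- iteration 1/4 --
  BK 7.9: (11.274,-3.05) -> (4.432,-7) [heading=30, move]
  FD 11.8: (4.432,-7) -> (14.651,-1.1) [heading=30, move]
  -- iteration 2/4 --
  BK 7.9: (14.651,-1.1) -> (7.81,-5.05) [heading=30, move]
  FD 11.8: (7.81,-5.05) -> (18.029,0.85) [heading=30, move]
  -- iteration 3/4 --
  BK 7.9: (18.029,0.85) -> (11.187,-3.1) [heading=30, move]
  FD 11.8: (11.187,-3.1) -> (21.406,2.8) [heading=30, move]
  -- iteration 4/4 --
  BK 7.9: (21.406,2.8) -> (14.565,-1.15) [heading=30, move]
  FD 11.8: (14.565,-1.15) -> (24.784,4.75) [heading=30, move]
]
FD 3.5: (24.784,4.75) -> (27.815,6.5) [heading=30, move]
LT 150: heading 30 -> 180
BK 6.1: (27.815,6.5) -> (33.915,6.5) [heading=180, move]
FD 6.4: (33.915,6.5) -> (27.515,6.5) [heading=180, move]
FD 12.7: (27.515,6.5) -> (14.815,6.5) [heading=180, move]
Final: pos=(14.815,6.5), heading=180, 0 segment(s) drawn

Answer: 14.815 6.5 180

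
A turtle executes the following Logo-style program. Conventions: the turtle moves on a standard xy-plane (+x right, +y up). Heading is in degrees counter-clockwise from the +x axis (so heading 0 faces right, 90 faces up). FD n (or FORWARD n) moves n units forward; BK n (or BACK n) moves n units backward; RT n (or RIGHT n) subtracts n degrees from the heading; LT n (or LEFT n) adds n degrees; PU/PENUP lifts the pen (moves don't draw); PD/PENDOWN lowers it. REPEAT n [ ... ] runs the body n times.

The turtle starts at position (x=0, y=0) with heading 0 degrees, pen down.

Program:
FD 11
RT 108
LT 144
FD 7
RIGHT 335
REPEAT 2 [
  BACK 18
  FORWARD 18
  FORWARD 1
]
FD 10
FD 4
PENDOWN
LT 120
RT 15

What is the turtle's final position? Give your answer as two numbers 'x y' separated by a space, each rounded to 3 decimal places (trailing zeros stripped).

Executing turtle program step by step:
Start: pos=(0,0), heading=0, pen down
FD 11: (0,0) -> (11,0) [heading=0, draw]
RT 108: heading 0 -> 252
LT 144: heading 252 -> 36
FD 7: (11,0) -> (16.663,4.114) [heading=36, draw]
RT 335: heading 36 -> 61
REPEAT 2 [
  -- iteration 1/2 --
  BK 18: (16.663,4.114) -> (7.937,-11.629) [heading=61, draw]
  FD 18: (7.937,-11.629) -> (16.663,4.114) [heading=61, draw]
  FD 1: (16.663,4.114) -> (17.148,4.989) [heading=61, draw]
  -- iteration 2/2 --
  BK 18: (17.148,4.989) -> (8.421,-10.754) [heading=61, draw]
  FD 18: (8.421,-10.754) -> (17.148,4.989) [heading=61, draw]
  FD 1: (17.148,4.989) -> (17.633,5.864) [heading=61, draw]
]
FD 10: (17.633,5.864) -> (22.481,14.61) [heading=61, draw]
FD 4: (22.481,14.61) -> (24.42,18.108) [heading=61, draw]
PD: pen down
LT 120: heading 61 -> 181
RT 15: heading 181 -> 166
Final: pos=(24.42,18.108), heading=166, 10 segment(s) drawn

Answer: 24.42 18.108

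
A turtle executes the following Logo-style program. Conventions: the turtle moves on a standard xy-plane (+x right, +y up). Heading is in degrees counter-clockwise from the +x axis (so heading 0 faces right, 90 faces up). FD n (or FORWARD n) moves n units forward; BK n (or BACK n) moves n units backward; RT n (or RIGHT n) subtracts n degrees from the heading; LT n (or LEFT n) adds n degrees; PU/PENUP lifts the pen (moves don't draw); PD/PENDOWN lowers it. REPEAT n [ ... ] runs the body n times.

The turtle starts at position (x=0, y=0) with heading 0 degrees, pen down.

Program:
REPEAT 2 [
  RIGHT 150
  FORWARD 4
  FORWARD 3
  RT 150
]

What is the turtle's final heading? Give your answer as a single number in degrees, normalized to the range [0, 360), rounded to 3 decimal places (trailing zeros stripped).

Answer: 120

Derivation:
Executing turtle program step by step:
Start: pos=(0,0), heading=0, pen down
REPEAT 2 [
  -- iteration 1/2 --
  RT 150: heading 0 -> 210
  FD 4: (0,0) -> (-3.464,-2) [heading=210, draw]
  FD 3: (-3.464,-2) -> (-6.062,-3.5) [heading=210, draw]
  RT 150: heading 210 -> 60
  -- iteration 2/2 --
  RT 150: heading 60 -> 270
  FD 4: (-6.062,-3.5) -> (-6.062,-7.5) [heading=270, draw]
  FD 3: (-6.062,-7.5) -> (-6.062,-10.5) [heading=270, draw]
  RT 150: heading 270 -> 120
]
Final: pos=(-6.062,-10.5), heading=120, 4 segment(s) drawn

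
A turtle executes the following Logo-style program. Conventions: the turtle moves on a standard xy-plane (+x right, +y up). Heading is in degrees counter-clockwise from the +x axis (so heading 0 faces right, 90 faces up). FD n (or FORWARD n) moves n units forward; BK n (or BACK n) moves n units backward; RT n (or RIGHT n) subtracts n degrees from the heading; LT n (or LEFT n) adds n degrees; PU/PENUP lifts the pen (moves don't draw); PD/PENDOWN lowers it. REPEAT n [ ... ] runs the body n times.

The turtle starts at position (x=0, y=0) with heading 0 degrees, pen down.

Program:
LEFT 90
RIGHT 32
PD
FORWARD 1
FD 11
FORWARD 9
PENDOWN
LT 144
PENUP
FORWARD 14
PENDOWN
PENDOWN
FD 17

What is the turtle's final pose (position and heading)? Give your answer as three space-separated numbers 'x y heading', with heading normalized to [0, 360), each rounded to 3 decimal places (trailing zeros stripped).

Answer: -17.614 6.196 202

Derivation:
Executing turtle program step by step:
Start: pos=(0,0), heading=0, pen down
LT 90: heading 0 -> 90
RT 32: heading 90 -> 58
PD: pen down
FD 1: (0,0) -> (0.53,0.848) [heading=58, draw]
FD 11: (0.53,0.848) -> (6.359,10.177) [heading=58, draw]
FD 9: (6.359,10.177) -> (11.128,17.809) [heading=58, draw]
PD: pen down
LT 144: heading 58 -> 202
PU: pen up
FD 14: (11.128,17.809) -> (-1.852,12.565) [heading=202, move]
PD: pen down
PD: pen down
FD 17: (-1.852,12.565) -> (-17.614,6.196) [heading=202, draw]
Final: pos=(-17.614,6.196), heading=202, 4 segment(s) drawn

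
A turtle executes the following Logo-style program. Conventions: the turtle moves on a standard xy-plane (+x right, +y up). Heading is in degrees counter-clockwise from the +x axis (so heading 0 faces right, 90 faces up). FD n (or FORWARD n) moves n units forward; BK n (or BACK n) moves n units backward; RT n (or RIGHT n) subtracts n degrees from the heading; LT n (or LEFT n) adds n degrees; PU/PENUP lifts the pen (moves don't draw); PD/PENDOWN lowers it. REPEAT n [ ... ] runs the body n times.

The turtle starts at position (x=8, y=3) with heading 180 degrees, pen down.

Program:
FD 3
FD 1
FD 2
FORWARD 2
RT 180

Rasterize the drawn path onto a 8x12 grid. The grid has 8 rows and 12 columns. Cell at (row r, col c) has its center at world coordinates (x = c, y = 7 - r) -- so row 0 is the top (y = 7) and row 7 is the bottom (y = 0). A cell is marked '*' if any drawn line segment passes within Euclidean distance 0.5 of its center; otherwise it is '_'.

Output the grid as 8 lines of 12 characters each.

Segment 0: (8,3) -> (5,3)
Segment 1: (5,3) -> (4,3)
Segment 2: (4,3) -> (2,3)
Segment 3: (2,3) -> (0,3)

Answer: ____________
____________
____________
____________
*********___
____________
____________
____________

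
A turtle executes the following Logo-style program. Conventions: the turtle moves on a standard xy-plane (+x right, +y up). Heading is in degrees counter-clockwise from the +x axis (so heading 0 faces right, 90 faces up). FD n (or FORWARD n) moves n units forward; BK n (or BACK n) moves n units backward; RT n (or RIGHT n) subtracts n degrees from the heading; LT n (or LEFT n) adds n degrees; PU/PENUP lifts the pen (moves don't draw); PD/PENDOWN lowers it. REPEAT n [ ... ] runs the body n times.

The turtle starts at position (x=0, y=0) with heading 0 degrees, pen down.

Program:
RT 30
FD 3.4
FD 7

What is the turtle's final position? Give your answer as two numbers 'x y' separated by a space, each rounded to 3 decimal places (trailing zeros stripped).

Answer: 9.007 -5.2

Derivation:
Executing turtle program step by step:
Start: pos=(0,0), heading=0, pen down
RT 30: heading 0 -> 330
FD 3.4: (0,0) -> (2.944,-1.7) [heading=330, draw]
FD 7: (2.944,-1.7) -> (9.007,-5.2) [heading=330, draw]
Final: pos=(9.007,-5.2), heading=330, 2 segment(s) drawn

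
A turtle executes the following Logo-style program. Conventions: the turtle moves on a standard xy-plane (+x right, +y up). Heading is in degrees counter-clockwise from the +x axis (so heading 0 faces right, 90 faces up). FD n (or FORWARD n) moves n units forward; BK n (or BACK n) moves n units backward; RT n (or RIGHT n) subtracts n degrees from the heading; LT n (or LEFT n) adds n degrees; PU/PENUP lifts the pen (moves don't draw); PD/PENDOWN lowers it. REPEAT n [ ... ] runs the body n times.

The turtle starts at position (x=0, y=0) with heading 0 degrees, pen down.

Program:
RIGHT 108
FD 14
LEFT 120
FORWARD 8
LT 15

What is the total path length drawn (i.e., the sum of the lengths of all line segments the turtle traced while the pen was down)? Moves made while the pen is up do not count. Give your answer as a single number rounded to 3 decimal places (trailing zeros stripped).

Executing turtle program step by step:
Start: pos=(0,0), heading=0, pen down
RT 108: heading 0 -> 252
FD 14: (0,0) -> (-4.326,-13.315) [heading=252, draw]
LT 120: heading 252 -> 12
FD 8: (-4.326,-13.315) -> (3.499,-11.651) [heading=12, draw]
LT 15: heading 12 -> 27
Final: pos=(3.499,-11.651), heading=27, 2 segment(s) drawn

Segment lengths:
  seg 1: (0,0) -> (-4.326,-13.315), length = 14
  seg 2: (-4.326,-13.315) -> (3.499,-11.651), length = 8
Total = 22

Answer: 22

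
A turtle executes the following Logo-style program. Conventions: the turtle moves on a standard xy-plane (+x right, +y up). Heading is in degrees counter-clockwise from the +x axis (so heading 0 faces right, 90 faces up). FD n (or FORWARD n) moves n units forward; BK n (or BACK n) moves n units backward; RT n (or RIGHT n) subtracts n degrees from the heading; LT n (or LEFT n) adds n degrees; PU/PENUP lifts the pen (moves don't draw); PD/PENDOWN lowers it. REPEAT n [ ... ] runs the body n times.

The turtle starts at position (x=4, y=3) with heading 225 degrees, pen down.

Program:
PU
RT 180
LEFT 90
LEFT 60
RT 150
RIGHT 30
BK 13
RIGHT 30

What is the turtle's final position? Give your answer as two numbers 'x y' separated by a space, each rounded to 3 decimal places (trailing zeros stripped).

Answer: -8.557 -0.365

Derivation:
Executing turtle program step by step:
Start: pos=(4,3), heading=225, pen down
PU: pen up
RT 180: heading 225 -> 45
LT 90: heading 45 -> 135
LT 60: heading 135 -> 195
RT 150: heading 195 -> 45
RT 30: heading 45 -> 15
BK 13: (4,3) -> (-8.557,-0.365) [heading=15, move]
RT 30: heading 15 -> 345
Final: pos=(-8.557,-0.365), heading=345, 0 segment(s) drawn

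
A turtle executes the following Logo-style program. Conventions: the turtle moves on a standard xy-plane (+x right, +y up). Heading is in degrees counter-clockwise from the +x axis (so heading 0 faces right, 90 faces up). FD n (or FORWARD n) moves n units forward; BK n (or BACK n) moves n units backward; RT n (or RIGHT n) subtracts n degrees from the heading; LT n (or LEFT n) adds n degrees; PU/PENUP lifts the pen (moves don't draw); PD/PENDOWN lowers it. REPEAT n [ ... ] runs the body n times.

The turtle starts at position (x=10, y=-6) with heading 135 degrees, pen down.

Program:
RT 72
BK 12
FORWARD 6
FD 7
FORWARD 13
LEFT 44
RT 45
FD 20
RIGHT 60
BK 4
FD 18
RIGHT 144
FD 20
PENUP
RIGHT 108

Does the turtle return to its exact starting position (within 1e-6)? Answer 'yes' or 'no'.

Answer: no

Derivation:
Executing turtle program step by step:
Start: pos=(10,-6), heading=135, pen down
RT 72: heading 135 -> 63
BK 12: (10,-6) -> (4.552,-16.692) [heading=63, draw]
FD 6: (4.552,-16.692) -> (7.276,-11.346) [heading=63, draw]
FD 7: (7.276,-11.346) -> (10.454,-5.109) [heading=63, draw]
FD 13: (10.454,-5.109) -> (16.356,6.474) [heading=63, draw]
LT 44: heading 63 -> 107
RT 45: heading 107 -> 62
FD 20: (16.356,6.474) -> (25.745,24.133) [heading=62, draw]
RT 60: heading 62 -> 2
BK 4: (25.745,24.133) -> (21.748,23.993) [heading=2, draw]
FD 18: (21.748,23.993) -> (39.737,24.622) [heading=2, draw]
RT 144: heading 2 -> 218
FD 20: (39.737,24.622) -> (23.977,12.308) [heading=218, draw]
PU: pen up
RT 108: heading 218 -> 110
Final: pos=(23.977,12.308), heading=110, 8 segment(s) drawn

Start position: (10, -6)
Final position: (23.977, 12.308)
Distance = 23.033; >= 1e-6 -> NOT closed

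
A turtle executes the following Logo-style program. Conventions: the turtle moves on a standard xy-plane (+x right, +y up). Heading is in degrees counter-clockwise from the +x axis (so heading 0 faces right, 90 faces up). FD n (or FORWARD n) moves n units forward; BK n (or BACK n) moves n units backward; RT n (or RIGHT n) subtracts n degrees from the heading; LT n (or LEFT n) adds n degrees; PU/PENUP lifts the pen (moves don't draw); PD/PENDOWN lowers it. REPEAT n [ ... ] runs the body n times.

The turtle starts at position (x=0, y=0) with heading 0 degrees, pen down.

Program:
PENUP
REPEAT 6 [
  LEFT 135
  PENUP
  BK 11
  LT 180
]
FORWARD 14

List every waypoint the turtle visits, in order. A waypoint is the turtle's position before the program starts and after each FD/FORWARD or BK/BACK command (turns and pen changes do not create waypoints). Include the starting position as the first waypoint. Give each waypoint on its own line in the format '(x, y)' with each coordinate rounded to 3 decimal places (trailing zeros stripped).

Executing turtle program step by step:
Start: pos=(0,0), heading=0, pen down
PU: pen up
REPEAT 6 [
  -- iteration 1/6 --
  LT 135: heading 0 -> 135
  PU: pen up
  BK 11: (0,0) -> (7.778,-7.778) [heading=135, move]
  LT 180: heading 135 -> 315
  -- iteration 2/6 --
  LT 135: heading 315 -> 90
  PU: pen up
  BK 11: (7.778,-7.778) -> (7.778,-18.778) [heading=90, move]
  LT 180: heading 90 -> 270
  -- iteration 3/6 --
  LT 135: heading 270 -> 45
  PU: pen up
  BK 11: (7.778,-18.778) -> (0,-26.556) [heading=45, move]
  LT 180: heading 45 -> 225
  -- iteration 4/6 --
  LT 135: heading 225 -> 0
  PU: pen up
  BK 11: (0,-26.556) -> (-11,-26.556) [heading=0, move]
  LT 180: heading 0 -> 180
  -- iteration 5/6 --
  LT 135: heading 180 -> 315
  PU: pen up
  BK 11: (-11,-26.556) -> (-18.778,-18.778) [heading=315, move]
  LT 180: heading 315 -> 135
  -- iteration 6/6 --
  LT 135: heading 135 -> 270
  PU: pen up
  BK 11: (-18.778,-18.778) -> (-18.778,-7.778) [heading=270, move]
  LT 180: heading 270 -> 90
]
FD 14: (-18.778,-7.778) -> (-18.778,6.222) [heading=90, move]
Final: pos=(-18.778,6.222), heading=90, 0 segment(s) drawn
Waypoints (8 total):
(0, 0)
(7.778, -7.778)
(7.778, -18.778)
(0, -26.556)
(-11, -26.556)
(-18.778, -18.778)
(-18.778, -7.778)
(-18.778, 6.222)

Answer: (0, 0)
(7.778, -7.778)
(7.778, -18.778)
(0, -26.556)
(-11, -26.556)
(-18.778, -18.778)
(-18.778, -7.778)
(-18.778, 6.222)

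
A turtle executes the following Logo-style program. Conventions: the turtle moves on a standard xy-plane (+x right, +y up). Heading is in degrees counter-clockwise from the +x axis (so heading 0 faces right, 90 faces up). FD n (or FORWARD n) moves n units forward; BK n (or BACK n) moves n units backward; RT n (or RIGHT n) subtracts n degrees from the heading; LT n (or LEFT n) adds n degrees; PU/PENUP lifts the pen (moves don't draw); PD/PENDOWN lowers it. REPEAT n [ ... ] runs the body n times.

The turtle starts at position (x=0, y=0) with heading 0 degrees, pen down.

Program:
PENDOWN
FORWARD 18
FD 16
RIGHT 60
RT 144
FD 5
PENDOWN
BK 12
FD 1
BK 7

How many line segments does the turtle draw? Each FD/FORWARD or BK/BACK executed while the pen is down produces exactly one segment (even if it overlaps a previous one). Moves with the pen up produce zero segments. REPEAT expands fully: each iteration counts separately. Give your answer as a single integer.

Answer: 6

Derivation:
Executing turtle program step by step:
Start: pos=(0,0), heading=0, pen down
PD: pen down
FD 18: (0,0) -> (18,0) [heading=0, draw]
FD 16: (18,0) -> (34,0) [heading=0, draw]
RT 60: heading 0 -> 300
RT 144: heading 300 -> 156
FD 5: (34,0) -> (29.432,2.034) [heading=156, draw]
PD: pen down
BK 12: (29.432,2.034) -> (40.395,-2.847) [heading=156, draw]
FD 1: (40.395,-2.847) -> (39.481,-2.44) [heading=156, draw]
BK 7: (39.481,-2.44) -> (45.876,-5.288) [heading=156, draw]
Final: pos=(45.876,-5.288), heading=156, 6 segment(s) drawn
Segments drawn: 6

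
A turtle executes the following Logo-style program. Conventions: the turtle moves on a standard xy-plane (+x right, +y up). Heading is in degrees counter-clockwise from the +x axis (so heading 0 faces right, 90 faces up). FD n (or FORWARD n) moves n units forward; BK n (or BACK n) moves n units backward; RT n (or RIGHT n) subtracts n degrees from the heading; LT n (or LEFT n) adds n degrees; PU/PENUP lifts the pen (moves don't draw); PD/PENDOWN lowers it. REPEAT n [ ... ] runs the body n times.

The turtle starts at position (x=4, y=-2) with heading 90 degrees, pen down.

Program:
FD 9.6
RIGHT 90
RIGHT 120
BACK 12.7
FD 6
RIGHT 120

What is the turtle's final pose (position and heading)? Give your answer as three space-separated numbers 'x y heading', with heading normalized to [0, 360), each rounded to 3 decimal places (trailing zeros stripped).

Executing turtle program step by step:
Start: pos=(4,-2), heading=90, pen down
FD 9.6: (4,-2) -> (4,7.6) [heading=90, draw]
RT 90: heading 90 -> 0
RT 120: heading 0 -> 240
BK 12.7: (4,7.6) -> (10.35,18.599) [heading=240, draw]
FD 6: (10.35,18.599) -> (7.35,13.402) [heading=240, draw]
RT 120: heading 240 -> 120
Final: pos=(7.35,13.402), heading=120, 3 segment(s) drawn

Answer: 7.35 13.402 120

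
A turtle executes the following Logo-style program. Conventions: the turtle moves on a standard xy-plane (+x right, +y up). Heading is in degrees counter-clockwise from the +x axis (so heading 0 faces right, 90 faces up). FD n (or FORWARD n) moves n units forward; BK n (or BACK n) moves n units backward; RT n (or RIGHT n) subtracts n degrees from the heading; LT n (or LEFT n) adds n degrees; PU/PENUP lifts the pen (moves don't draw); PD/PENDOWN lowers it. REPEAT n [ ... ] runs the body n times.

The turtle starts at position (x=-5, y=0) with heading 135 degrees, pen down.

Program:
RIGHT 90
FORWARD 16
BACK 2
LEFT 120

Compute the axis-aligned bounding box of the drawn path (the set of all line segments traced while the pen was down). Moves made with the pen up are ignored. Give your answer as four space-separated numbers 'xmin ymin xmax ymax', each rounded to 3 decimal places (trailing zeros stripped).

Answer: -5 0 6.314 11.314

Derivation:
Executing turtle program step by step:
Start: pos=(-5,0), heading=135, pen down
RT 90: heading 135 -> 45
FD 16: (-5,0) -> (6.314,11.314) [heading=45, draw]
BK 2: (6.314,11.314) -> (4.899,9.899) [heading=45, draw]
LT 120: heading 45 -> 165
Final: pos=(4.899,9.899), heading=165, 2 segment(s) drawn

Segment endpoints: x in {-5, 4.899, 6.314}, y in {0, 9.899, 11.314}
xmin=-5, ymin=0, xmax=6.314, ymax=11.314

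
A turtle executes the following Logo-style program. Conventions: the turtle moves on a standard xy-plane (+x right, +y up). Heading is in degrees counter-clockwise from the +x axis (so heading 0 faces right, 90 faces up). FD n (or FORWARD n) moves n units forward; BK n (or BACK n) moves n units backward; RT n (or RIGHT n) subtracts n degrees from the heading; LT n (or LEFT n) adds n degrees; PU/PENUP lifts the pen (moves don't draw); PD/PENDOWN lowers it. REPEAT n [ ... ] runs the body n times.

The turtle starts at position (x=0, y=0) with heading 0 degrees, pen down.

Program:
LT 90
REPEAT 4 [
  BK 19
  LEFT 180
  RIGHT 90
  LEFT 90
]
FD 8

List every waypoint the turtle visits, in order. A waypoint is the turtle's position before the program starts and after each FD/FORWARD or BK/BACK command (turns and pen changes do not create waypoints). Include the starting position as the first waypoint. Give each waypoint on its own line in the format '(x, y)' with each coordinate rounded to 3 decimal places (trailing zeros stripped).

Executing turtle program step by step:
Start: pos=(0,0), heading=0, pen down
LT 90: heading 0 -> 90
REPEAT 4 [
  -- iteration 1/4 --
  BK 19: (0,0) -> (0,-19) [heading=90, draw]
  LT 180: heading 90 -> 270
  RT 90: heading 270 -> 180
  LT 90: heading 180 -> 270
  -- iteration 2/4 --
  BK 19: (0,-19) -> (0,0) [heading=270, draw]
  LT 180: heading 270 -> 90
  RT 90: heading 90 -> 0
  LT 90: heading 0 -> 90
  -- iteration 3/4 --
  BK 19: (0,0) -> (0,-19) [heading=90, draw]
  LT 180: heading 90 -> 270
  RT 90: heading 270 -> 180
  LT 90: heading 180 -> 270
  -- iteration 4/4 --
  BK 19: (0,-19) -> (0,0) [heading=270, draw]
  LT 180: heading 270 -> 90
  RT 90: heading 90 -> 0
  LT 90: heading 0 -> 90
]
FD 8: (0,0) -> (0,8) [heading=90, draw]
Final: pos=(0,8), heading=90, 5 segment(s) drawn
Waypoints (6 total):
(0, 0)
(0, -19)
(0, 0)
(0, -19)
(0, 0)
(0, 8)

Answer: (0, 0)
(0, -19)
(0, 0)
(0, -19)
(0, 0)
(0, 8)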